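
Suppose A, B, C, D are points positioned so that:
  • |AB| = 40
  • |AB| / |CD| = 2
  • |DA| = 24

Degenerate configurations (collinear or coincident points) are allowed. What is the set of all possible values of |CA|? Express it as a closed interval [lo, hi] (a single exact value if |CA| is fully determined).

|CA| ∈ [4, 44]  (≈ [4.0000, 44.0000])

|AB| ∈ {40}
|AD| ∈ {24}
|CD| ∈ {20}
|BD| ∈ [16, 64]
|AC| ∈ [4, 44]
|BC| ∈ [0, 84]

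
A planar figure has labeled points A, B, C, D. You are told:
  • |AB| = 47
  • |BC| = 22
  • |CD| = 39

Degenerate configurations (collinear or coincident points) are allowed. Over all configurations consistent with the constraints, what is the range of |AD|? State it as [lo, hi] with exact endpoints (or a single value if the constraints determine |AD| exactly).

|AB| ∈ {47}
|BC| ∈ {22}
|CD| ∈ {39}
|AC| ∈ [25, 69]
|BD| ∈ [17, 61]
|AD| ∈ [0, 108]

|AD| ∈ [0, 108]  (≈ [0.0000, 108.0000])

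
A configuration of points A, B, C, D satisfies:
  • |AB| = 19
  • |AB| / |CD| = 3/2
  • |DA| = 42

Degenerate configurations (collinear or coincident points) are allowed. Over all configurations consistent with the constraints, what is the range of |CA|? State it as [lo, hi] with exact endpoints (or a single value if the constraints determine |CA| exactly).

|AB| ∈ {19}
|AD| ∈ {42}
|CD| ∈ {38/3}
|BD| ∈ [23, 61]
|AC| ∈ [88/3, 164/3]
|BC| ∈ [31/3, 221/3]

|CA| ∈ [88/3, 164/3]  (≈ [29.3333, 54.6667])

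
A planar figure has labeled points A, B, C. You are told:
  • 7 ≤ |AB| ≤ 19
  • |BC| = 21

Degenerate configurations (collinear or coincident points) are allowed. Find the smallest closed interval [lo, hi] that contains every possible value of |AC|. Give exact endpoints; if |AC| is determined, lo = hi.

|AB| ∈ [7, 19]
|BC| ∈ {21}
|AC| ∈ [2, 40]

|AC| ∈ [2, 40]  (≈ [2.0000, 40.0000])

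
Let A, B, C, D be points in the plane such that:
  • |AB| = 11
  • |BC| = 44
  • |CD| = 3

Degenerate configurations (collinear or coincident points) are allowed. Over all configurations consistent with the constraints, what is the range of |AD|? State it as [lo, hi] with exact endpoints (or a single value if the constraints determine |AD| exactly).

|AD| ∈ [30, 58]  (≈ [30.0000, 58.0000])

|AB| ∈ {11}
|BC| ∈ {44}
|CD| ∈ {3}
|AC| ∈ [33, 55]
|BD| ∈ [41, 47]
|AD| ∈ [30, 58]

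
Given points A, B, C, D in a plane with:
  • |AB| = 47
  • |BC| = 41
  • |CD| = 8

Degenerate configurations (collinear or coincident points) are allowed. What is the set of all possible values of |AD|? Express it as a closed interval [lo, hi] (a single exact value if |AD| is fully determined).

|AB| ∈ {47}
|BC| ∈ {41}
|CD| ∈ {8}
|AC| ∈ [6, 88]
|BD| ∈ [33, 49]
|AD| ∈ [0, 96]

|AD| ∈ [0, 96]  (≈ [0.0000, 96.0000])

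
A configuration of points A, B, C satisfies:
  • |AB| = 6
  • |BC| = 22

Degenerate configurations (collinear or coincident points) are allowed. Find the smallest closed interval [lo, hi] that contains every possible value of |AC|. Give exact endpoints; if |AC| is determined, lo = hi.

|AB| ∈ {6}
|BC| ∈ {22}
|AC| ∈ [16, 28]

|AC| ∈ [16, 28]  (≈ [16.0000, 28.0000])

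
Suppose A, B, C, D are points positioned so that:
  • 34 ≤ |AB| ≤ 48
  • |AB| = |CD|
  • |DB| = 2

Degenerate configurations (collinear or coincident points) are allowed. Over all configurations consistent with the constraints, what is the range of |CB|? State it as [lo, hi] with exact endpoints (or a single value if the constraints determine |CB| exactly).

|AB| ∈ [34, 48]
|BD| ∈ {2}
|CD| ∈ [34, 48]
|AD| ∈ [32, 50]
|BC| ∈ [32, 50]
|AC| ∈ [0, 98]

|CB| ∈ [32, 50]  (≈ [32.0000, 50.0000])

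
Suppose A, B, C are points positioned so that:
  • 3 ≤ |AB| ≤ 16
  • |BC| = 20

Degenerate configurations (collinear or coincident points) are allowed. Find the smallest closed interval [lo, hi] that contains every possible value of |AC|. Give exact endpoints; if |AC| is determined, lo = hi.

|AB| ∈ [3, 16]
|BC| ∈ {20}
|AC| ∈ [4, 36]

|AC| ∈ [4, 36]  (≈ [4.0000, 36.0000])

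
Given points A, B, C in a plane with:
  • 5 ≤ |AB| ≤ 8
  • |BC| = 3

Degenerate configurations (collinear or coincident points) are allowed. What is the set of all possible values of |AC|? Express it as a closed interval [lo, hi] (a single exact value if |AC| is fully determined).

|AB| ∈ [5, 8]
|BC| ∈ {3}
|AC| ∈ [2, 11]

|AC| ∈ [2, 11]  (≈ [2.0000, 11.0000])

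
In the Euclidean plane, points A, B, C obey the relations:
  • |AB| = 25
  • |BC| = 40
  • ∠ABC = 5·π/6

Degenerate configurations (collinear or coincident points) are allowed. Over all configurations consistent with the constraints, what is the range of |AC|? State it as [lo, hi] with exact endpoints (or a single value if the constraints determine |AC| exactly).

|AB| ∈ {25}
|BC| ∈ {40}
|AC| ∈ {5·√(40·√(3) + 89)}

|AC| = 5·√(40·√(3) + 89)  (≈ 62.9051)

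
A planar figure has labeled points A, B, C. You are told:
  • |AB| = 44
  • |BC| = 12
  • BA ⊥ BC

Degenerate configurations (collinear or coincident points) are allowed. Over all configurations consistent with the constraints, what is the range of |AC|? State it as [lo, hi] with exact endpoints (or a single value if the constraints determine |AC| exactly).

|AC| = 4·√(130)  (≈ 45.6070)

|AB| ∈ {44}
|BC| ∈ {12}
|AC| ∈ {4·√(130)}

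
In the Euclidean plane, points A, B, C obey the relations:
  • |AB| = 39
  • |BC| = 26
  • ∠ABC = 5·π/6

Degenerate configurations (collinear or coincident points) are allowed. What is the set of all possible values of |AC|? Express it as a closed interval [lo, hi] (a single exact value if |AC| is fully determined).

|AB| ∈ {39}
|BC| ∈ {26}
|AC| ∈ {13·√(6·√(3) + 13)}

|AC| = 13·√(6·√(3) + 13)  (≈ 62.8753)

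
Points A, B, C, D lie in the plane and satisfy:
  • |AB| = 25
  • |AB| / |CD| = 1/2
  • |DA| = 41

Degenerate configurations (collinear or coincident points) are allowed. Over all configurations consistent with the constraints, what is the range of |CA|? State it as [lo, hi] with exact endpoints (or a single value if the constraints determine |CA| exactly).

|CA| ∈ [9, 91]  (≈ [9.0000, 91.0000])

|AB| ∈ {25}
|AD| ∈ {41}
|CD| ∈ {50}
|BD| ∈ [16, 66]
|AC| ∈ [9, 91]
|BC| ∈ [0, 116]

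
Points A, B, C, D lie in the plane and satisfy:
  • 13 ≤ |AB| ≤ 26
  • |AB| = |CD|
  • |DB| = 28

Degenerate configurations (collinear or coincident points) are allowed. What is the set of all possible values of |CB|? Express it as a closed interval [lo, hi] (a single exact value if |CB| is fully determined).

|AB| ∈ [13, 26]
|BD| ∈ {28}
|CD| ∈ [13, 26]
|AD| ∈ [2, 54]
|BC| ∈ [2, 54]
|AC| ∈ [0, 80]

|CB| ∈ [2, 54]  (≈ [2.0000, 54.0000])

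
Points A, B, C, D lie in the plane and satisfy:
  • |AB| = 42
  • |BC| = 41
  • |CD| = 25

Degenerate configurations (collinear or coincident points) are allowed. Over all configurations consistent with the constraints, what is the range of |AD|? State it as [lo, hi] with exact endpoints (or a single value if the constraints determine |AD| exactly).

|AB| ∈ {42}
|BC| ∈ {41}
|CD| ∈ {25}
|AC| ∈ [1, 83]
|BD| ∈ [16, 66]
|AD| ∈ [0, 108]

|AD| ∈ [0, 108]  (≈ [0.0000, 108.0000])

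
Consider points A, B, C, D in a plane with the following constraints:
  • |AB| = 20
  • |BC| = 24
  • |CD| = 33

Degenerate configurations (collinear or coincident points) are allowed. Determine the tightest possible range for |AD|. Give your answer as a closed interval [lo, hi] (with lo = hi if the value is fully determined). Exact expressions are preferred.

|AD| ∈ [0, 77]  (≈ [0.0000, 77.0000])

|AB| ∈ {20}
|BC| ∈ {24}
|CD| ∈ {33}
|AC| ∈ [4, 44]
|BD| ∈ [9, 57]
|AD| ∈ [0, 77]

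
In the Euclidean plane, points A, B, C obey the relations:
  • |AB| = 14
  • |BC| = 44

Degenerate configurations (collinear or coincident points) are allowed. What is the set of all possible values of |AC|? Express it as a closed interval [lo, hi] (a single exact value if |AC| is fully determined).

|AC| ∈ [30, 58]  (≈ [30.0000, 58.0000])

|AB| ∈ {14}
|BC| ∈ {44}
|AC| ∈ [30, 58]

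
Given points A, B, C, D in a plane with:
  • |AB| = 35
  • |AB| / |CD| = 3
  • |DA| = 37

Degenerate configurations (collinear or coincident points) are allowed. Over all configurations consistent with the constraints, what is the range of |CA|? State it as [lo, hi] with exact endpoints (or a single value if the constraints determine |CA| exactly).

|AB| ∈ {35}
|AD| ∈ {37}
|CD| ∈ {35/3}
|BD| ∈ [2, 72]
|AC| ∈ [76/3, 146/3]
|BC| ∈ [0, 251/3]

|CA| ∈ [76/3, 146/3]  (≈ [25.3333, 48.6667])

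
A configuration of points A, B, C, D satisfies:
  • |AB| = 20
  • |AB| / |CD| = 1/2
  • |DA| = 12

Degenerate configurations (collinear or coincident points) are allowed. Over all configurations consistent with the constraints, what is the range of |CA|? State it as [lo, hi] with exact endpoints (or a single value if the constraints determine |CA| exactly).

|CA| ∈ [28, 52]  (≈ [28.0000, 52.0000])

|AB| ∈ {20}
|AD| ∈ {12}
|CD| ∈ {40}
|BD| ∈ [8, 32]
|AC| ∈ [28, 52]
|BC| ∈ [8, 72]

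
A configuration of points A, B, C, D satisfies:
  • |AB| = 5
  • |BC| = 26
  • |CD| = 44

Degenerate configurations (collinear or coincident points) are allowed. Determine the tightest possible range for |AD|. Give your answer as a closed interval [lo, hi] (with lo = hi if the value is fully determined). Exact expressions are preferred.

|AB| ∈ {5}
|BC| ∈ {26}
|CD| ∈ {44}
|AC| ∈ [21, 31]
|BD| ∈ [18, 70]
|AD| ∈ [13, 75]

|AD| ∈ [13, 75]  (≈ [13.0000, 75.0000])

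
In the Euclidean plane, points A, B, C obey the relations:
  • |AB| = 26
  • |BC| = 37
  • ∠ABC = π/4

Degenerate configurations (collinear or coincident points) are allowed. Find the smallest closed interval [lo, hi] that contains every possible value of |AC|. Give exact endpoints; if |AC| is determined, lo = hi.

|AB| ∈ {26}
|BC| ∈ {37}
|AC| ∈ {√(2045 - 962·√(2))}

|AC| = √(2045 - 962·√(2))  (≈ 26.1635)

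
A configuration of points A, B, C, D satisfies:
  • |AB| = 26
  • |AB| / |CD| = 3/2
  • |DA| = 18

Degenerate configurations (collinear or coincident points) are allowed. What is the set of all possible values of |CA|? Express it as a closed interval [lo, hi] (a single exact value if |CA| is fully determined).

|CA| ∈ [2/3, 106/3]  (≈ [0.6667, 35.3333])

|AB| ∈ {26}
|AD| ∈ {18}
|CD| ∈ {52/3}
|BD| ∈ [8, 44]
|AC| ∈ [2/3, 106/3]
|BC| ∈ [0, 184/3]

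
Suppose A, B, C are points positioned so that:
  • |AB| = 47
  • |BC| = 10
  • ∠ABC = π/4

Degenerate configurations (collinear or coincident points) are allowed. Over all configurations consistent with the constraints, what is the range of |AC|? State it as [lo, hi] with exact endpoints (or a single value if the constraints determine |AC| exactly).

|AB| ∈ {47}
|BC| ∈ {10}
|AC| ∈ {√(2309 - 470·√(2))}

|AC| = √(2309 - 470·√(2))  (≈ 40.5502)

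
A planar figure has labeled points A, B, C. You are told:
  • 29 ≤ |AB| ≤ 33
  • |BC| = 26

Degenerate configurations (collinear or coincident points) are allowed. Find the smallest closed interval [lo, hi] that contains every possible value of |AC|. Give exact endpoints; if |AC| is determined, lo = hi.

|AC| ∈ [3, 59]  (≈ [3.0000, 59.0000])

|AB| ∈ [29, 33]
|BC| ∈ {26}
|AC| ∈ [3, 59]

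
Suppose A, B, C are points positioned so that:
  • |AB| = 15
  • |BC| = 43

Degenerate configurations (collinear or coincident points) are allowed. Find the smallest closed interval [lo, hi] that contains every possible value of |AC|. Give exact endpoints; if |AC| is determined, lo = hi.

|AB| ∈ {15}
|BC| ∈ {43}
|AC| ∈ [28, 58]

|AC| ∈ [28, 58]  (≈ [28.0000, 58.0000])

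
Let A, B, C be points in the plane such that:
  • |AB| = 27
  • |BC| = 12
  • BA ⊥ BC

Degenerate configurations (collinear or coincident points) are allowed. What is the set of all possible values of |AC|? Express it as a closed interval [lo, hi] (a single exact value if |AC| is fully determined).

|AB| ∈ {27}
|BC| ∈ {12}
|AC| ∈ {3·√(97)}

|AC| = 3·√(97)  (≈ 29.5466)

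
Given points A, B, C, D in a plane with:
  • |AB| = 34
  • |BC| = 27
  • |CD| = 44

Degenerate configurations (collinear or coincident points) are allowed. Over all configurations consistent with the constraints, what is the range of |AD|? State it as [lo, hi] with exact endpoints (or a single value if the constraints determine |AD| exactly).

|AD| ∈ [0, 105]  (≈ [0.0000, 105.0000])

|AB| ∈ {34}
|BC| ∈ {27}
|CD| ∈ {44}
|AC| ∈ [7, 61]
|BD| ∈ [17, 71]
|AD| ∈ [0, 105]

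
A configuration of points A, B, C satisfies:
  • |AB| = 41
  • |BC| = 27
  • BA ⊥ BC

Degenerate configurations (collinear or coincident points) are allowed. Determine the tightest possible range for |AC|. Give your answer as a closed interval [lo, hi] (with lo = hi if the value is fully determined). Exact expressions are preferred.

|AC| = √(2410)  (≈ 49.0918)

|AB| ∈ {41}
|BC| ∈ {27}
|AC| ∈ {√(2410)}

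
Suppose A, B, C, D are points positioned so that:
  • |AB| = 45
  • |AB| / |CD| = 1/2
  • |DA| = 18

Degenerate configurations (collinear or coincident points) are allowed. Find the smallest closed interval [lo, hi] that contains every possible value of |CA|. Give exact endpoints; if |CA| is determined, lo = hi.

|AB| ∈ {45}
|AD| ∈ {18}
|CD| ∈ {90}
|BD| ∈ [27, 63]
|AC| ∈ [72, 108]
|BC| ∈ [27, 153]

|CA| ∈ [72, 108]  (≈ [72.0000, 108.0000])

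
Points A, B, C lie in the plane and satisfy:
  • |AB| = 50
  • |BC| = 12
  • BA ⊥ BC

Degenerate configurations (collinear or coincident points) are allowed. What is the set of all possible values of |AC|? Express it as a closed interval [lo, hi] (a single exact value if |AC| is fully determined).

|AC| = 2·√(661)  (≈ 51.4198)

|AB| ∈ {50}
|BC| ∈ {12}
|AC| ∈ {2·√(661)}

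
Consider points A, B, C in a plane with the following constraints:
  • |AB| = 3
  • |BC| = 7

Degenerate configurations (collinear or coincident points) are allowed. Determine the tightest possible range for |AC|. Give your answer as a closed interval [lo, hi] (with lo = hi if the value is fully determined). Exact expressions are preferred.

|AC| ∈ [4, 10]  (≈ [4.0000, 10.0000])

|AB| ∈ {3}
|BC| ∈ {7}
|AC| ∈ [4, 10]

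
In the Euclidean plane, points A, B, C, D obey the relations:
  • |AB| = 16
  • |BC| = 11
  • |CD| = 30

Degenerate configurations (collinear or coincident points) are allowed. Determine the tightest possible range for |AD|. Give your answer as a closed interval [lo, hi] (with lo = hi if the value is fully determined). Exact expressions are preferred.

|AB| ∈ {16}
|BC| ∈ {11}
|CD| ∈ {30}
|AC| ∈ [5, 27]
|BD| ∈ [19, 41]
|AD| ∈ [3, 57]

|AD| ∈ [3, 57]  (≈ [3.0000, 57.0000])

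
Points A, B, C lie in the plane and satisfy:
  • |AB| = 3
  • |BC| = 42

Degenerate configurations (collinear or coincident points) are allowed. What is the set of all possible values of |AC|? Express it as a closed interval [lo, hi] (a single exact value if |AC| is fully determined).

|AC| ∈ [39, 45]  (≈ [39.0000, 45.0000])

|AB| ∈ {3}
|BC| ∈ {42}
|AC| ∈ [39, 45]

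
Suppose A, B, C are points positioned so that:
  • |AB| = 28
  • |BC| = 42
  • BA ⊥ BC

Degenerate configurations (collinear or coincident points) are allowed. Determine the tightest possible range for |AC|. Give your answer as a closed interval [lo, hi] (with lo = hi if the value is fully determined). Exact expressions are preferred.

|AB| ∈ {28}
|BC| ∈ {42}
|AC| ∈ {14·√(13)}

|AC| = 14·√(13)  (≈ 50.4777)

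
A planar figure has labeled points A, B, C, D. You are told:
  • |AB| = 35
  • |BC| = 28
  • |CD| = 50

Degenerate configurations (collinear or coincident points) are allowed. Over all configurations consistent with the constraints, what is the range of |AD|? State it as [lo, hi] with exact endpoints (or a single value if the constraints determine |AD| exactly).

|AD| ∈ [0, 113]  (≈ [0.0000, 113.0000])

|AB| ∈ {35}
|BC| ∈ {28}
|CD| ∈ {50}
|AC| ∈ [7, 63]
|BD| ∈ [22, 78]
|AD| ∈ [0, 113]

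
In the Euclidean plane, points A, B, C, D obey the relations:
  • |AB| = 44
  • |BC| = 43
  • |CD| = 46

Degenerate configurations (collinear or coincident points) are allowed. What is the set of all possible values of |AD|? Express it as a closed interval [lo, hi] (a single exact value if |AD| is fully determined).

|AB| ∈ {44}
|BC| ∈ {43}
|CD| ∈ {46}
|AC| ∈ [1, 87]
|BD| ∈ [3, 89]
|AD| ∈ [0, 133]

|AD| ∈ [0, 133]  (≈ [0.0000, 133.0000])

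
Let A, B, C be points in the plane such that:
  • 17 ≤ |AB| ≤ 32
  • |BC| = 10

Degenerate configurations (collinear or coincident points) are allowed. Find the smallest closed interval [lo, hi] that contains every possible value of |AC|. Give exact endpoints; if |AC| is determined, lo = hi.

|AB| ∈ [17, 32]
|BC| ∈ {10}
|AC| ∈ [7, 42]

|AC| ∈ [7, 42]  (≈ [7.0000, 42.0000])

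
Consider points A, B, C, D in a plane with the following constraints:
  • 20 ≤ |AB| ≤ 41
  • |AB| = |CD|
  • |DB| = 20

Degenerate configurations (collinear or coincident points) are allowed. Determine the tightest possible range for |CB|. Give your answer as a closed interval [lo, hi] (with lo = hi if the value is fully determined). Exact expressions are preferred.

|CB| ∈ [0, 61]  (≈ [0.0000, 61.0000])

|AB| ∈ [20, 41]
|BD| ∈ {20}
|CD| ∈ [20, 41]
|AD| ∈ [0, 61]
|BC| ∈ [0, 61]
|AC| ∈ [0, 102]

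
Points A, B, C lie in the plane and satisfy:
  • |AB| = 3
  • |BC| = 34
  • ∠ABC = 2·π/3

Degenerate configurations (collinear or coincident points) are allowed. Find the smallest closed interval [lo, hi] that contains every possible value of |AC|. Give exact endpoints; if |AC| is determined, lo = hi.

|AC| = √(1267)  (≈ 35.5949)

|AB| ∈ {3}
|BC| ∈ {34}
|AC| ∈ {√(1267)}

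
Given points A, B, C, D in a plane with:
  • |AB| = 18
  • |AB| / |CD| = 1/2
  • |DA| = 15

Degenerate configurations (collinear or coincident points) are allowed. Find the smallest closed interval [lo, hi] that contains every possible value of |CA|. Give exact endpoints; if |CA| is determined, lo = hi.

|CA| ∈ [21, 51]  (≈ [21.0000, 51.0000])

|AB| ∈ {18}
|AD| ∈ {15}
|CD| ∈ {36}
|BD| ∈ [3, 33]
|AC| ∈ [21, 51]
|BC| ∈ [3, 69]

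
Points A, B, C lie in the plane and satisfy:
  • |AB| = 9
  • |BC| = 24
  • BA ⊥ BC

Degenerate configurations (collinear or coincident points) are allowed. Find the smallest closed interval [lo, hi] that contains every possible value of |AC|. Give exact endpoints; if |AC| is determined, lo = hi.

|AC| = 3·√(73)  (≈ 25.6320)

|AB| ∈ {9}
|BC| ∈ {24}
|AC| ∈ {3·√(73)}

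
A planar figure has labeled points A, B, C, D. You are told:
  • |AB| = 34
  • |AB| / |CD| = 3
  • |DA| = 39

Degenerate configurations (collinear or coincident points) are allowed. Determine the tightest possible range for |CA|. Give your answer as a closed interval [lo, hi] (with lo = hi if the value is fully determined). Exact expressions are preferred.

|AB| ∈ {34}
|AD| ∈ {39}
|CD| ∈ {34/3}
|BD| ∈ [5, 73]
|AC| ∈ [83/3, 151/3]
|BC| ∈ [0, 253/3]

|CA| ∈ [83/3, 151/3]  (≈ [27.6667, 50.3333])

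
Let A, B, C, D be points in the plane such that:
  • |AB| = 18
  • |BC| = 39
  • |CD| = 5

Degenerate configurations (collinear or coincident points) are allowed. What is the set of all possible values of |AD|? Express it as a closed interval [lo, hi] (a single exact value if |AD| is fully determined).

|AD| ∈ [16, 62]  (≈ [16.0000, 62.0000])

|AB| ∈ {18}
|BC| ∈ {39}
|CD| ∈ {5}
|AC| ∈ [21, 57]
|BD| ∈ [34, 44]
|AD| ∈ [16, 62]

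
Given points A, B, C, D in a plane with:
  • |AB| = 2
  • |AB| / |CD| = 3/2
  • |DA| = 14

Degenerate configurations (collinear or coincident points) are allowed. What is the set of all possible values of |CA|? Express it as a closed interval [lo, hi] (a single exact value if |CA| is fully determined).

|AB| ∈ {2}
|AD| ∈ {14}
|CD| ∈ {4/3}
|BD| ∈ [12, 16]
|AC| ∈ [38/3, 46/3]
|BC| ∈ [32/3, 52/3]

|CA| ∈ [38/3, 46/3]  (≈ [12.6667, 15.3333])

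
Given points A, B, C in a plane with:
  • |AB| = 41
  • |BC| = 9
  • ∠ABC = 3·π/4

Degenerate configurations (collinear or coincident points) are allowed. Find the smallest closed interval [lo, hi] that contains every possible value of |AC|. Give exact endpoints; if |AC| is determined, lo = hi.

|AC| = √(369·√(2) + 1762)  (≈ 47.7896)

|AB| ∈ {41}
|BC| ∈ {9}
|AC| ∈ {√(369·√(2) + 1762)}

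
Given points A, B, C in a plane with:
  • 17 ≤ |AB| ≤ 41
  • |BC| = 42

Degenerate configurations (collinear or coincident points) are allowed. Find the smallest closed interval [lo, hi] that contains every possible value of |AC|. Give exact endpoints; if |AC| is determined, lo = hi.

|AC| ∈ [1, 83]  (≈ [1.0000, 83.0000])

|AB| ∈ [17, 41]
|BC| ∈ {42}
|AC| ∈ [1, 83]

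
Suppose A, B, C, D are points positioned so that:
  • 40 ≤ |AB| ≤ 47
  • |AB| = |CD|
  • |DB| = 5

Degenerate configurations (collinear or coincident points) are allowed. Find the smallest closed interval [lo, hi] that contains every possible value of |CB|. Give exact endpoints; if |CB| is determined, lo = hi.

|AB| ∈ [40, 47]
|BD| ∈ {5}
|CD| ∈ [40, 47]
|AD| ∈ [35, 52]
|BC| ∈ [35, 52]
|AC| ∈ [0, 99]

|CB| ∈ [35, 52]  (≈ [35.0000, 52.0000])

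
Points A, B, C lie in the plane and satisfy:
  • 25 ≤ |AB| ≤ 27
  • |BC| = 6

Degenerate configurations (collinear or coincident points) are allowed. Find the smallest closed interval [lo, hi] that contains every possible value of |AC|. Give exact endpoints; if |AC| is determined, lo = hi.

|AB| ∈ [25, 27]
|BC| ∈ {6}
|AC| ∈ [19, 33]

|AC| ∈ [19, 33]  (≈ [19.0000, 33.0000])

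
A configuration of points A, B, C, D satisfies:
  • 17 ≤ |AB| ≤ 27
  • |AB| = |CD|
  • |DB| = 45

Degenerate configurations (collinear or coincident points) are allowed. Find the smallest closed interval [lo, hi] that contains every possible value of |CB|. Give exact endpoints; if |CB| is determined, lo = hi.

|CB| ∈ [18, 72]  (≈ [18.0000, 72.0000])

|AB| ∈ [17, 27]
|BD| ∈ {45}
|CD| ∈ [17, 27]
|AD| ∈ [18, 72]
|BC| ∈ [18, 72]
|AC| ∈ [0, 99]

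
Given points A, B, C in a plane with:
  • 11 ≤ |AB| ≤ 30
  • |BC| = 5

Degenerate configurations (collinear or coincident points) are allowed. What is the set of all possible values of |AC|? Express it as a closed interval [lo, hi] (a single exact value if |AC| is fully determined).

|AB| ∈ [11, 30]
|BC| ∈ {5}
|AC| ∈ [6, 35]

|AC| ∈ [6, 35]  (≈ [6.0000, 35.0000])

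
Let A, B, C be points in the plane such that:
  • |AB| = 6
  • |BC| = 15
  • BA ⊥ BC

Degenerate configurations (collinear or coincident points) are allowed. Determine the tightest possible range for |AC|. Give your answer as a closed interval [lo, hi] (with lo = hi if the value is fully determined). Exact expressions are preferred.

|AC| = 3·√(29)  (≈ 16.1555)

|AB| ∈ {6}
|BC| ∈ {15}
|AC| ∈ {3·√(29)}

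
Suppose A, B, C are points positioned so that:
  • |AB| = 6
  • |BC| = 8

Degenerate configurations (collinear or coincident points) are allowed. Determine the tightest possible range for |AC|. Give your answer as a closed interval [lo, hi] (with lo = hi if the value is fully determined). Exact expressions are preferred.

|AB| ∈ {6}
|BC| ∈ {8}
|AC| ∈ [2, 14]

|AC| ∈ [2, 14]  (≈ [2.0000, 14.0000])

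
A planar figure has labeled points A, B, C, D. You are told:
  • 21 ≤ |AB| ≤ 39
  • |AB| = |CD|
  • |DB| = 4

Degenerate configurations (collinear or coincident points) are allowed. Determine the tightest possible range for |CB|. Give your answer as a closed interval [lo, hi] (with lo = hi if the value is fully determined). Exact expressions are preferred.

|AB| ∈ [21, 39]
|BD| ∈ {4}
|CD| ∈ [21, 39]
|AD| ∈ [17, 43]
|BC| ∈ [17, 43]
|AC| ∈ [0, 82]

|CB| ∈ [17, 43]  (≈ [17.0000, 43.0000])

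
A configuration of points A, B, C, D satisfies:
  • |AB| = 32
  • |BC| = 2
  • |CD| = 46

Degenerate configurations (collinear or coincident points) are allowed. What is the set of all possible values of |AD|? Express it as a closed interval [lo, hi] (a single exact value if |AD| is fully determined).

|AD| ∈ [12, 80]  (≈ [12.0000, 80.0000])

|AB| ∈ {32}
|BC| ∈ {2}
|CD| ∈ {46}
|AC| ∈ [30, 34]
|BD| ∈ [44, 48]
|AD| ∈ [12, 80]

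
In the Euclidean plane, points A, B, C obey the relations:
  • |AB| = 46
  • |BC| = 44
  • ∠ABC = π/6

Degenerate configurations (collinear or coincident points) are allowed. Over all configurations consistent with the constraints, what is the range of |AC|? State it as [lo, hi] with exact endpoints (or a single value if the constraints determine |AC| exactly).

|AB| ∈ {46}
|BC| ∈ {44}
|AC| ∈ {2·√(1013 - 506·√(3))}

|AC| = 2·√(1013 - 506·√(3))  (≈ 23.3737)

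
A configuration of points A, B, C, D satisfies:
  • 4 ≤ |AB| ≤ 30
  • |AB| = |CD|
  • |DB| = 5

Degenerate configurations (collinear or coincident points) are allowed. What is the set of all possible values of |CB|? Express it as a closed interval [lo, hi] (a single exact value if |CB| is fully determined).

|AB| ∈ [4, 30]
|BD| ∈ {5}
|CD| ∈ [4, 30]
|AD| ∈ [0, 35]
|BC| ∈ [0, 35]
|AC| ∈ [0, 65]

|CB| ∈ [0, 35]  (≈ [0.0000, 35.0000])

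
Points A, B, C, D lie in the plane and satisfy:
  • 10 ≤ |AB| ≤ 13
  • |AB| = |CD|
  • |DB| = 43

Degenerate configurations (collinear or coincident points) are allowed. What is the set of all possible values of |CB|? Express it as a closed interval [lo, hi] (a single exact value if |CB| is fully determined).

|CB| ∈ [30, 56]  (≈ [30.0000, 56.0000])

|AB| ∈ [10, 13]
|BD| ∈ {43}
|CD| ∈ [10, 13]
|AD| ∈ [30, 56]
|BC| ∈ [30, 56]
|AC| ∈ [17, 69]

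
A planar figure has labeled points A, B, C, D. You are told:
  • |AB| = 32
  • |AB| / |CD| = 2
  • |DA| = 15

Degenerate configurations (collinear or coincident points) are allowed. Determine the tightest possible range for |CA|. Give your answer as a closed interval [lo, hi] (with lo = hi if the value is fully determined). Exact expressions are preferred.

|CA| ∈ [1, 31]  (≈ [1.0000, 31.0000])

|AB| ∈ {32}
|AD| ∈ {15}
|CD| ∈ {16}
|BD| ∈ [17, 47]
|AC| ∈ [1, 31]
|BC| ∈ [1, 63]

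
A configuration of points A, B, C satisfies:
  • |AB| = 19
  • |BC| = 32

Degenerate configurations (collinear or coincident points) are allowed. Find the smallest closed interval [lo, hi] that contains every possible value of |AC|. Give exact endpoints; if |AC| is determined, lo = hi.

|AB| ∈ {19}
|BC| ∈ {32}
|AC| ∈ [13, 51]

|AC| ∈ [13, 51]  (≈ [13.0000, 51.0000])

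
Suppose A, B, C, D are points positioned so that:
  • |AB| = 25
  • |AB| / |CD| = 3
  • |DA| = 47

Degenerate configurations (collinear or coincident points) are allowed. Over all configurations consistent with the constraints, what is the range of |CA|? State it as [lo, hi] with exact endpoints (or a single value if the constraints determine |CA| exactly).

|CA| ∈ [116/3, 166/3]  (≈ [38.6667, 55.3333])

|AB| ∈ {25}
|AD| ∈ {47}
|CD| ∈ {25/3}
|BD| ∈ [22, 72]
|AC| ∈ [116/3, 166/3]
|BC| ∈ [41/3, 241/3]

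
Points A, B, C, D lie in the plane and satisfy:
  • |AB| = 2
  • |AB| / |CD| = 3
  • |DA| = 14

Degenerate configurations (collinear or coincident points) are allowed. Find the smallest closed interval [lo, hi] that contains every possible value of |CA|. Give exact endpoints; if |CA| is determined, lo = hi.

|AB| ∈ {2}
|AD| ∈ {14}
|CD| ∈ {2/3}
|BD| ∈ [12, 16]
|AC| ∈ [40/3, 44/3]
|BC| ∈ [34/3, 50/3]

|CA| ∈ [40/3, 44/3]  (≈ [13.3333, 14.6667])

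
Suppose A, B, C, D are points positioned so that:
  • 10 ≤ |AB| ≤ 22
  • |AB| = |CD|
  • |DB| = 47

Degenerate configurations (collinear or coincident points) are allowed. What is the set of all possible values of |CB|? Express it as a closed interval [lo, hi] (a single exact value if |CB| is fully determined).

|AB| ∈ [10, 22]
|BD| ∈ {47}
|CD| ∈ [10, 22]
|AD| ∈ [25, 69]
|BC| ∈ [25, 69]
|AC| ∈ [3, 91]

|CB| ∈ [25, 69]  (≈ [25.0000, 69.0000])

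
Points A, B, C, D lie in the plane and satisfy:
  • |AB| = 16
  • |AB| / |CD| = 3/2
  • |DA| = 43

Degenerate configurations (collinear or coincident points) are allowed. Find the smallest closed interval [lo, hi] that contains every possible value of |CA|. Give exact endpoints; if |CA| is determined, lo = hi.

|CA| ∈ [97/3, 161/3]  (≈ [32.3333, 53.6667])

|AB| ∈ {16}
|AD| ∈ {43}
|CD| ∈ {32/3}
|BD| ∈ [27, 59]
|AC| ∈ [97/3, 161/3]
|BC| ∈ [49/3, 209/3]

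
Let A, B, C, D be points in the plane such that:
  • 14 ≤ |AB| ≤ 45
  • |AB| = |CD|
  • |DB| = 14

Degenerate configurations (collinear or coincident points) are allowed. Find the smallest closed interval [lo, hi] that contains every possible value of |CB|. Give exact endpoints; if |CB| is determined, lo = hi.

|AB| ∈ [14, 45]
|BD| ∈ {14}
|CD| ∈ [14, 45]
|AD| ∈ [0, 59]
|BC| ∈ [0, 59]
|AC| ∈ [0, 104]

|CB| ∈ [0, 59]  (≈ [0.0000, 59.0000])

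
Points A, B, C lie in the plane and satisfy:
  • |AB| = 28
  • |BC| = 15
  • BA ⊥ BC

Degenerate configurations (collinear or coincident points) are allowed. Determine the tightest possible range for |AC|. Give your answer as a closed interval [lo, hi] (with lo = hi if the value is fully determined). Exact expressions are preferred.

|AB| ∈ {28}
|BC| ∈ {15}
|AC| ∈ {√(1009)}

|AC| = √(1009)  (≈ 31.7648)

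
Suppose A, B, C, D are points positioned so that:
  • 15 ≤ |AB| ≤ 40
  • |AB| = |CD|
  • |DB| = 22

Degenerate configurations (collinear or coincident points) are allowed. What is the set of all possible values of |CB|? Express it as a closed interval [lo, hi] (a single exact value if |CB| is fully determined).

|CB| ∈ [0, 62]  (≈ [0.0000, 62.0000])

|AB| ∈ [15, 40]
|BD| ∈ {22}
|CD| ∈ [15, 40]
|AD| ∈ [0, 62]
|BC| ∈ [0, 62]
|AC| ∈ [0, 102]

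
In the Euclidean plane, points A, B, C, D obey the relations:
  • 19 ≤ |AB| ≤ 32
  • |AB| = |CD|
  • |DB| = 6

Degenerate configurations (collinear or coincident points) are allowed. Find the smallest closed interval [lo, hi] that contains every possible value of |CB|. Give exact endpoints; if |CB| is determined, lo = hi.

|AB| ∈ [19, 32]
|BD| ∈ {6}
|CD| ∈ [19, 32]
|AD| ∈ [13, 38]
|BC| ∈ [13, 38]
|AC| ∈ [0, 70]

|CB| ∈ [13, 38]  (≈ [13.0000, 38.0000])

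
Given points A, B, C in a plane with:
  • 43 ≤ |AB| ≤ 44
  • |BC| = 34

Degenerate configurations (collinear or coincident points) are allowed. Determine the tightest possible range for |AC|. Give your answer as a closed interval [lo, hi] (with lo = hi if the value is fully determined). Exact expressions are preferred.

|AB| ∈ [43, 44]
|BC| ∈ {34}
|AC| ∈ [9, 78]

|AC| ∈ [9, 78]  (≈ [9.0000, 78.0000])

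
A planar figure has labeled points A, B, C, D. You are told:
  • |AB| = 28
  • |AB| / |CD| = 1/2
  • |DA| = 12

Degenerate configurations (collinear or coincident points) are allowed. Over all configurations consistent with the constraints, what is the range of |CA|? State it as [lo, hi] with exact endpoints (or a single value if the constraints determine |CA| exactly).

|AB| ∈ {28}
|AD| ∈ {12}
|CD| ∈ {56}
|BD| ∈ [16, 40]
|AC| ∈ [44, 68]
|BC| ∈ [16, 96]

|CA| ∈ [44, 68]  (≈ [44.0000, 68.0000])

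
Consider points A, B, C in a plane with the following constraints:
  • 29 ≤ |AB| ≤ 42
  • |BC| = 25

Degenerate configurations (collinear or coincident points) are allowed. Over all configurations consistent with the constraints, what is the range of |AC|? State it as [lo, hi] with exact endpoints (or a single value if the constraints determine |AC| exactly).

|AC| ∈ [4, 67]  (≈ [4.0000, 67.0000])

|AB| ∈ [29, 42]
|BC| ∈ {25}
|AC| ∈ [4, 67]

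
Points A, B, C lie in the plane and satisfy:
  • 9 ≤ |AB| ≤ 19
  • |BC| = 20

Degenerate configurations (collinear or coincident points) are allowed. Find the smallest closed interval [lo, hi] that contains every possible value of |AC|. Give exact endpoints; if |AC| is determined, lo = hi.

|AB| ∈ [9, 19]
|BC| ∈ {20}
|AC| ∈ [1, 39]

|AC| ∈ [1, 39]  (≈ [1.0000, 39.0000])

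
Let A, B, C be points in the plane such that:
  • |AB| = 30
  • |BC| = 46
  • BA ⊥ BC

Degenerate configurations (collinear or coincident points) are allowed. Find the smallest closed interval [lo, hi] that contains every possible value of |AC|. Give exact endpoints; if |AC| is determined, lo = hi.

|AC| = 2·√(754)  (≈ 54.9181)

|AB| ∈ {30}
|BC| ∈ {46}
|AC| ∈ {2·√(754)}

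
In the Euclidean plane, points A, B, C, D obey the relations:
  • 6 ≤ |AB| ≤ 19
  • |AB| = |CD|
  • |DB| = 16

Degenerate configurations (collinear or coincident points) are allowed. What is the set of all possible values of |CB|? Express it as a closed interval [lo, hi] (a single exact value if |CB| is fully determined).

|CB| ∈ [0, 35]  (≈ [0.0000, 35.0000])

|AB| ∈ [6, 19]
|BD| ∈ {16}
|CD| ∈ [6, 19]
|AD| ∈ [0, 35]
|BC| ∈ [0, 35]
|AC| ∈ [0, 54]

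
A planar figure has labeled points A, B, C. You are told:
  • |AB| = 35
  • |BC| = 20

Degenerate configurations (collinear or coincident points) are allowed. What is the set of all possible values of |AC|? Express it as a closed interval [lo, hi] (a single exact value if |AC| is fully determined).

|AB| ∈ {35}
|BC| ∈ {20}
|AC| ∈ [15, 55]

|AC| ∈ [15, 55]  (≈ [15.0000, 55.0000])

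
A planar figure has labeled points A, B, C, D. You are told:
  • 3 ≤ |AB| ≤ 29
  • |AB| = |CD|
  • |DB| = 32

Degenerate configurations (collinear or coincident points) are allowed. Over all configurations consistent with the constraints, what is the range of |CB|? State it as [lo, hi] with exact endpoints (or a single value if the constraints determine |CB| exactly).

|CB| ∈ [3, 61]  (≈ [3.0000, 61.0000])

|AB| ∈ [3, 29]
|BD| ∈ {32}
|CD| ∈ [3, 29]
|AD| ∈ [3, 61]
|BC| ∈ [3, 61]
|AC| ∈ [0, 90]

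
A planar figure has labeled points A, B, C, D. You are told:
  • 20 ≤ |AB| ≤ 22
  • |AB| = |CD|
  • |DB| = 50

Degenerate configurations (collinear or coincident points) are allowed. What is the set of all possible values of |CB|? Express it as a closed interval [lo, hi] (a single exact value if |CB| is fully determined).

|CB| ∈ [28, 72]  (≈ [28.0000, 72.0000])

|AB| ∈ [20, 22]
|BD| ∈ {50}
|CD| ∈ [20, 22]
|AD| ∈ [28, 72]
|BC| ∈ [28, 72]
|AC| ∈ [6, 94]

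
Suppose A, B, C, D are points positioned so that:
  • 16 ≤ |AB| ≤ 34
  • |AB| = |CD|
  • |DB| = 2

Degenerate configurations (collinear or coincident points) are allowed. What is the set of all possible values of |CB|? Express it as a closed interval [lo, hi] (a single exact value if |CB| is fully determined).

|AB| ∈ [16, 34]
|BD| ∈ {2}
|CD| ∈ [16, 34]
|AD| ∈ [14, 36]
|BC| ∈ [14, 36]
|AC| ∈ [0, 70]

|CB| ∈ [14, 36]  (≈ [14.0000, 36.0000])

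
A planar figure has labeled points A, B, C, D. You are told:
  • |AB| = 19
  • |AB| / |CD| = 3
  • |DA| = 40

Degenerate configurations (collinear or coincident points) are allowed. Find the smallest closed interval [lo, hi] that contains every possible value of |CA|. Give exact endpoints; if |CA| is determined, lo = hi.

|CA| ∈ [101/3, 139/3]  (≈ [33.6667, 46.3333])

|AB| ∈ {19}
|AD| ∈ {40}
|CD| ∈ {19/3}
|BD| ∈ [21, 59]
|AC| ∈ [101/3, 139/3]
|BC| ∈ [44/3, 196/3]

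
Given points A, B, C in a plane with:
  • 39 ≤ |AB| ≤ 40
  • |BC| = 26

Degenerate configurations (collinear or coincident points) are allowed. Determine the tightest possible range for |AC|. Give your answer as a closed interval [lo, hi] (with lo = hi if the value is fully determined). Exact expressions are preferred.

|AB| ∈ [39, 40]
|BC| ∈ {26}
|AC| ∈ [13, 66]

|AC| ∈ [13, 66]  (≈ [13.0000, 66.0000])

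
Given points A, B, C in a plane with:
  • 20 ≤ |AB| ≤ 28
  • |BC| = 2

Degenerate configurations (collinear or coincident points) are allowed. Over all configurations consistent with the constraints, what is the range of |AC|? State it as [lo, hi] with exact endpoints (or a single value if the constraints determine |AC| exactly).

|AB| ∈ [20, 28]
|BC| ∈ {2}
|AC| ∈ [18, 30]

|AC| ∈ [18, 30]  (≈ [18.0000, 30.0000])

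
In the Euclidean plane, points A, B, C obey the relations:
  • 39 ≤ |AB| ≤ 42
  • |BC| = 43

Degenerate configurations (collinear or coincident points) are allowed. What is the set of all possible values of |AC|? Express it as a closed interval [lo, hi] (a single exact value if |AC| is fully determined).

|AB| ∈ [39, 42]
|BC| ∈ {43}
|AC| ∈ [1, 85]

|AC| ∈ [1, 85]  (≈ [1.0000, 85.0000])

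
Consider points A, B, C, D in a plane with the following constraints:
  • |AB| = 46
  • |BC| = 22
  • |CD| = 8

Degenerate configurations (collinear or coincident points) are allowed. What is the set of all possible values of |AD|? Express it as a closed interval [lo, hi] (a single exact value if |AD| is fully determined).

|AB| ∈ {46}
|BC| ∈ {22}
|CD| ∈ {8}
|AC| ∈ [24, 68]
|BD| ∈ [14, 30]
|AD| ∈ [16, 76]

|AD| ∈ [16, 76]  (≈ [16.0000, 76.0000])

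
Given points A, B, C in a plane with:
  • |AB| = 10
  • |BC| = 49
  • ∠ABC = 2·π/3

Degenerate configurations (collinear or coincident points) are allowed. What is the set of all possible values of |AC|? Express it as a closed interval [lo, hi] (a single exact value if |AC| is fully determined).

|AB| ∈ {10}
|BC| ∈ {49}
|AC| ∈ {√(2991)}

|AC| = √(2991)  (≈ 54.6900)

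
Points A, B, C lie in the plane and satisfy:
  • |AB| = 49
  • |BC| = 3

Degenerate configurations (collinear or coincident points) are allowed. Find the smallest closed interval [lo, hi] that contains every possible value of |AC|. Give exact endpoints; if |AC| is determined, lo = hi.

|AB| ∈ {49}
|BC| ∈ {3}
|AC| ∈ [46, 52]

|AC| ∈ [46, 52]  (≈ [46.0000, 52.0000])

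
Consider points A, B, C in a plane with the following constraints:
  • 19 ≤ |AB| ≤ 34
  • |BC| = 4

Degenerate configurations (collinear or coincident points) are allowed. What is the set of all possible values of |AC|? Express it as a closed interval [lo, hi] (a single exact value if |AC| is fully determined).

|AB| ∈ [19, 34]
|BC| ∈ {4}
|AC| ∈ [15, 38]

|AC| ∈ [15, 38]  (≈ [15.0000, 38.0000])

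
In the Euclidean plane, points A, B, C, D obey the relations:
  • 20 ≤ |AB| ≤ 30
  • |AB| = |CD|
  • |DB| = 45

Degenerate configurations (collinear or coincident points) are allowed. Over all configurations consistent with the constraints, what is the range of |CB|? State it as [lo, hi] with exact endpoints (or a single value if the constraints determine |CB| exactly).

|AB| ∈ [20, 30]
|BD| ∈ {45}
|CD| ∈ [20, 30]
|AD| ∈ [15, 75]
|BC| ∈ [15, 75]
|AC| ∈ [0, 105]

|CB| ∈ [15, 75]  (≈ [15.0000, 75.0000])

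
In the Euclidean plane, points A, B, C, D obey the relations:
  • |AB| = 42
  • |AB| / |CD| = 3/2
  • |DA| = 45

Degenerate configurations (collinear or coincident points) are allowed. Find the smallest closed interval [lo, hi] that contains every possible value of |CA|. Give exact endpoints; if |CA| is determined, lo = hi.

|AB| ∈ {42}
|AD| ∈ {45}
|CD| ∈ {28}
|BD| ∈ [3, 87]
|AC| ∈ [17, 73]
|BC| ∈ [0, 115]

|CA| ∈ [17, 73]  (≈ [17.0000, 73.0000])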